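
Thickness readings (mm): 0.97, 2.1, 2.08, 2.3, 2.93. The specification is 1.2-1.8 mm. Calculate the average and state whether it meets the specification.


Average = 2.08 mm
Within specification: No

Sum = 10.38
Average = 10.38 / 5 = 2.08 mm
Specification range: 1.2 to 1.8 mm
Within spec: No


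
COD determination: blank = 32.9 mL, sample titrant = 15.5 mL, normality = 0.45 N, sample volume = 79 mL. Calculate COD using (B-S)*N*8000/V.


792.9 mg/L


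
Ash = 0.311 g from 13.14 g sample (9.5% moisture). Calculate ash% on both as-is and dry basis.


As-is ash = 2.37%
Dry-basis ash = 2.62%

As-is ash% = 0.311 / 13.14 x 100 = 2.37%
Dry mass = 13.14 x (100 - 9.5) / 100 = 11.8917 g
Dry-basis ash% = 0.311 / 11.8917 x 100 = 2.62%


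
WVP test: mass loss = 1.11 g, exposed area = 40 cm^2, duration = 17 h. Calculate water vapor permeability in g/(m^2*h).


16.32 g/(m^2*h)


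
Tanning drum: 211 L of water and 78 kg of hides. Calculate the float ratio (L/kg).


2.7

Float ratio = water / hide weight
Ratio = 211 / 78 = 2.7


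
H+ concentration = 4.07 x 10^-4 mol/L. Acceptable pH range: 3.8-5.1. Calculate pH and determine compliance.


pH = 3.39
Compliant: No

pH = -log10(4.07 x 10^-4) = 3.39
Range: 3.8 to 5.1
Compliant: No


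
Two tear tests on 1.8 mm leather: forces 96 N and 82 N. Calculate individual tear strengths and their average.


Tear 1 = 96 / 1.8 = 53.3 N/mm
Tear 2 = 82 / 1.8 = 45.6 N/mm
Average = (53.3 + 45.6) / 2 = 49.5 N/mm


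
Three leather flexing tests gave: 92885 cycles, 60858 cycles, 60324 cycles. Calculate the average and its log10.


Average = 71356 cycles
log10 = 4.85


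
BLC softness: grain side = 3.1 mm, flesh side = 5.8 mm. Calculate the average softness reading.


Average = (3.1 + 5.8) / 2
Average = 4.45 mm


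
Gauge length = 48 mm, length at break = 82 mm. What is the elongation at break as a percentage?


70.8%

Extension = 82 - 48 = 34 mm
Elongation = 34 / 48 x 100 = 70.8%


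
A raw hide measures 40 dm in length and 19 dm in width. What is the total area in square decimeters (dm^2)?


Area = length x width
Area = 40 x 19 = 760 dm^2


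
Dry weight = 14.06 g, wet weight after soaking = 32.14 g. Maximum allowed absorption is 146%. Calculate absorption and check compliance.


Absorption = 128.6%
Compliant: Yes

WA = (32.14 - 14.06) / 14.06 x 100 = 128.6%
Maximum allowed: 146%
Compliant: Yes


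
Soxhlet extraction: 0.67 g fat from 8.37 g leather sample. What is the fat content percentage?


8.0%

Fat content = 0.67 / 8.37 x 100
Fat = 8.0%


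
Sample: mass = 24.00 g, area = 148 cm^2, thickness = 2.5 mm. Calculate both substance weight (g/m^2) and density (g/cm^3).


SW = 24.00 / 148 x 10000 = 1621.6 g/m^2
Volume = 148 x 2.5 / 10 = 37.00 cm^3
Density = 24.00 / 37.00 = 0.649 g/cm^3


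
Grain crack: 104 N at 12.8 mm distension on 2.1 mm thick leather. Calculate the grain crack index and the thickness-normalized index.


Crack index = 104 / 12.8 = 8.1 N/mm
Normalized = 8.1 / 2.1 = 3.9 N/mm per mm


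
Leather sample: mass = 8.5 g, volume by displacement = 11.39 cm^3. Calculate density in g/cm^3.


Density = mass / volume
Density = 8.5 / 11.39 = 0.746 g/cm^3


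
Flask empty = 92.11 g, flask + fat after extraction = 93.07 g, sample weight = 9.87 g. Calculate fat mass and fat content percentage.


Fat mass = 0.96 g
Fat content = 9.7%

Fat mass = 93.07 - 92.11 = 0.96 g
Fat% = 0.96 / 9.87 x 100 = 9.7%


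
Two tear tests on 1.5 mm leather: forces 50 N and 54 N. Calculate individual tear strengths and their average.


Tear 1 = 33.3 N/mm
Tear 2 = 36.0 N/mm
Average = 34.7 N/mm


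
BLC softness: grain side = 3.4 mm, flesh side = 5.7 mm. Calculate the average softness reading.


4.55 mm

Average = (3.4 + 5.7) / 2
Average = 4.55 mm


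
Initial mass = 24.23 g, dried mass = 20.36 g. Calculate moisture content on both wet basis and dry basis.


Wet basis = 16.0%
Dry basis = 19.0%


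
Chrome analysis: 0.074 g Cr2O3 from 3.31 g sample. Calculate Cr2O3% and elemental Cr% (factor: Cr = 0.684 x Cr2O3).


Cr2O3% = 0.074 / 3.31 x 100 = 2.24%
Cr% = 2.24 x 0.684 = 1.53%


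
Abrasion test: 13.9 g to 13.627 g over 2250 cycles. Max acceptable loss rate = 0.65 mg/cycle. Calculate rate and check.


Rate = 0.121 mg/cycle
Passes: Yes


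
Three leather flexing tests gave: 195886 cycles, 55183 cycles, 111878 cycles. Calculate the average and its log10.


Average = 120982 cycles
log10 = 5.08


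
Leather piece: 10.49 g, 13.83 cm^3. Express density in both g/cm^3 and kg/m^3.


0.758 g/cm^3
758 kg/m^3


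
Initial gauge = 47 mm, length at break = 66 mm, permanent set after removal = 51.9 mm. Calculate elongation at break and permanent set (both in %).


Elongation at break = (66 - 47) / 47 x 100 = 40.4%
Permanent set = (51.9 - 47) / 47 x 100 = 10.4%


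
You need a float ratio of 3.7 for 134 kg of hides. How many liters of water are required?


495.8 L


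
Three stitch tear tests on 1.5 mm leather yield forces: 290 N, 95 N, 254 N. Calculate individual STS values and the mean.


STS1 = 290 / 1.5 = 193.3 N/mm
STS2 = 95 / 1.5 = 63.3 N/mm
STS3 = 254 / 1.5 = 169.3 N/mm
Mean = (193.3 + 63.3 + 169.3) / 3 = 142.0 N/mm


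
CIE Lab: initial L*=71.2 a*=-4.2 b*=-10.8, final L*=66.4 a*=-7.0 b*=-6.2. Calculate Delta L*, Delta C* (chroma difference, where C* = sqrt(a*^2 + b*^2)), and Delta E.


Delta L* = -4.8
Delta C* = -2.24
Delta E = 7.21


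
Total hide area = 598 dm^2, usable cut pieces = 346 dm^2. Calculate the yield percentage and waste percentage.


Yield = 346 / 598 x 100 = 57.9%
Waste = 598 - 346 = 252 dm^2
Waste% = 100 - 57.9 = 42.1%


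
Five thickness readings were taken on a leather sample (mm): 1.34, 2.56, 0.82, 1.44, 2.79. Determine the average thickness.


Sum = 1.34 + 2.56 + 0.82 + 1.44 + 2.79 = 8.95
Average = 8.95 / 5 = 1.79 mm


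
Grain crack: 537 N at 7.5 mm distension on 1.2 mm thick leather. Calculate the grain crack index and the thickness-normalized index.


Crack index = 537 / 7.5 = 71.6 N/mm
Normalized = 71.6 / 1.2 = 59.7 N/mm per mm


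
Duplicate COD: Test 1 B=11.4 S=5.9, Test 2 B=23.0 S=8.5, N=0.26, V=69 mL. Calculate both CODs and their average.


COD1 = 165.8 mg/L
COD2 = 437.1 mg/L
Average = 301.5 mg/L

COD1 = (11.4 - 5.9) x 0.26 x 8000 / 69 = 165.8 mg/L
COD2 = (23.0 - 8.5) x 0.26 x 8000 / 69 = 437.1 mg/L
Average = (165.8 + 437.1) / 2 = 301.5 mg/L


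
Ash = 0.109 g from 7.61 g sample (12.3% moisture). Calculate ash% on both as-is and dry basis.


As-is ash = 1.43%
Dry-basis ash = 1.63%

As-is ash% = 0.109 / 7.61 x 100 = 1.43%
Dry mass = 7.61 x (100 - 12.3) / 100 = 6.67397 g
Dry-basis ash% = 0.109 / 6.67397 x 100 = 1.63%


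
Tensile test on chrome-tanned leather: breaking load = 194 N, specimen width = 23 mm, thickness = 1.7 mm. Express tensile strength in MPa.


Cross-section = 23 x 1.7 = 39.1 mm^2
TS = 194 / 39.1 = 4.96 MPa
(1 N/mm^2 = 1 MPa)


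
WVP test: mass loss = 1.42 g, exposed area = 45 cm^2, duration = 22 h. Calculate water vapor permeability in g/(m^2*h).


WVP = mass_loss / (area x time) x 10000
WVP = 1.42 / (45 x 22) x 10000
WVP = 1.42 / 990 x 10000 = 14.34 g/(m^2*h)


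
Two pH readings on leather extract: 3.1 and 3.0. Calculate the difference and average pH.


Difference = 0.1
Average pH = 3.05

Difference = |3.1 - 3.0| = 0.1
Average = (3.1 + 3.0) / 2 = 3.05


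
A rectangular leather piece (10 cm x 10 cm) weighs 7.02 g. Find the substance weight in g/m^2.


702.0 g/m^2

Area = 10 x 10 = 100 cm^2
SW = 7.02 / 100 x 10000 = 702.0 g/m^2


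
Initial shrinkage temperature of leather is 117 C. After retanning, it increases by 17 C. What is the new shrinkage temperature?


134 C


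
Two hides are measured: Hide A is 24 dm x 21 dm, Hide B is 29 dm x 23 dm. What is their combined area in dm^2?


Hide A area = 24 x 21 = 504 dm^2
Hide B area = 29 x 23 = 667 dm^2
Total = 504 + 667 = 1171 dm^2


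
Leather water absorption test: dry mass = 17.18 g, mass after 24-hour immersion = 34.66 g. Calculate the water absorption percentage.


101.7%

Water absorbed = 34.66 - 17.18 = 17.48 g
WA% = 17.48 / 17.18 x 100 = 101.7%


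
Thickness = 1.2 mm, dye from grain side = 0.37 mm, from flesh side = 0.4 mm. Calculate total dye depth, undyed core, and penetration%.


Total dyed = 0.37 + 0.4 = 0.77 mm
Undyed core = 1.2 - 0.77 = 0.43 mm
Penetration = 0.77 / 1.2 x 100 = 64.2%


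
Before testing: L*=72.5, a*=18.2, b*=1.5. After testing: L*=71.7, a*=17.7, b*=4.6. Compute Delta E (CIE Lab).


dL = 71.7 - 72.5 = -0.8
da = 17.7 - 18.2 = -0.5
db = 4.6 - 1.5 = 3.1
dE = sqrt((-0.8)^2 + (-0.5)^2 + (3.1)^2) = 3.24


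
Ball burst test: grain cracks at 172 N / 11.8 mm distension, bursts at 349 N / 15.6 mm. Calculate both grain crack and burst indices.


Crack index = 172 / 11.8 = 14.6 N/mm
Burst index = 349 / 15.6 = 22.4 N/mm


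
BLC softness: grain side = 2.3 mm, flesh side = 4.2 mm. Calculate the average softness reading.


Average = (2.3 + 4.2) / 2
Average = 3.25 mm


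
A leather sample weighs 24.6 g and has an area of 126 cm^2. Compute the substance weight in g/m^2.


1952.4 g/m^2

Substance weight = mass / area x 10000
SW = 24.6 / 126 x 10000
SW = 1952.4 g/m^2


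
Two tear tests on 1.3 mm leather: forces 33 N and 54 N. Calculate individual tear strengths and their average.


Tear 1 = 33 / 1.3 = 25.4 N/mm
Tear 2 = 54 / 1.3 = 41.5 N/mm
Average = (25.4 + 41.5) / 2 = 33.5 N/mm


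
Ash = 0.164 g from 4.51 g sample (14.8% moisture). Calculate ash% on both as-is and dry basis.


As-is ash = 3.64%
Dry-basis ash = 4.27%

As-is ash% = 0.164 / 4.51 x 100 = 3.64%
Dry mass = 4.51 x (100 - 14.8) / 100 = 3.84252 g
Dry-basis ash% = 0.164 / 3.84252 x 100 = 4.27%


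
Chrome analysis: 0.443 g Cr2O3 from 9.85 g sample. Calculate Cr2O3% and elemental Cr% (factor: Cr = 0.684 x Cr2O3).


Cr2O3 = 4.50%
Cr = 3.08%


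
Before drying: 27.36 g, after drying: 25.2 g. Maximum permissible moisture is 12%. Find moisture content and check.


MC = (27.36 - 25.2) / 27.36 x 100 = 7.9%
Maximum: 12%
Acceptable: Yes


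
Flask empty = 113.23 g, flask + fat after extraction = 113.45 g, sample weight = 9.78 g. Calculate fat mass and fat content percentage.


Fat mass = 0.22 g
Fat content = 2.2%


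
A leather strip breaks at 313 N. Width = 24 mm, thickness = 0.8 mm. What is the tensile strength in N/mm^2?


Cross-sectional area = 24 x 0.8 = 19.2 mm^2
Tensile strength = 313 / 19.2 = 16.30 N/mm^2


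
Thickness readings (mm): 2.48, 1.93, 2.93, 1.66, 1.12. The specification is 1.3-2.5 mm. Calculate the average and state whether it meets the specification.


Sum = 10.12
Average = 10.12 / 5 = 2.02 mm
Specification range: 1.3 to 2.5 mm
Within spec: Yes


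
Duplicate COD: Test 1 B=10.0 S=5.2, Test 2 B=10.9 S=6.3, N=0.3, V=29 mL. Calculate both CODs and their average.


COD1 = 397.2 mg/L
COD2 = 380.7 mg/L
Average = 389.0 mg/L


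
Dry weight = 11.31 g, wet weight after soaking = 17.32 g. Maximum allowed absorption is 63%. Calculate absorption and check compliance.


WA = (17.32 - 11.31) / 11.31 x 100 = 53.1%
Maximum allowed: 63%
Compliant: Yes


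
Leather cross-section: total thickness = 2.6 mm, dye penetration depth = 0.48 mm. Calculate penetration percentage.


18.5%

Penetration% = 0.48 / 2.6 x 100
Penetration = 18.5%


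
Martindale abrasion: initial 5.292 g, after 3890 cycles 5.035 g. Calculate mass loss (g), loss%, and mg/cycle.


Loss = 5.292 - 5.035 = 0.257 g
Loss% = 0.257 / 5.292 x 100 = 4.86%
Rate = 0.257 / 3890 x 1000 = 0.066 mg/cycle


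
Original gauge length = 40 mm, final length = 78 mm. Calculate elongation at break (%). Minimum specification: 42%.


Extension = 78 - 40 = 38 mm
Elongation = 38 / 40 x 100 = 95.0%
Minimum required: 42%
Meets specification: Yes


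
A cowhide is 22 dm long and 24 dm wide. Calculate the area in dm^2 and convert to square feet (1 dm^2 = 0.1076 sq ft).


Area = 22 x 24 = 528 dm^2
Conversion: 528 x 0.1076 = 56.81 sq ft


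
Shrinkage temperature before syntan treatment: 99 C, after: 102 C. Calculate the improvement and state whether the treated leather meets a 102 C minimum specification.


Improvement = 3 C
Meets 102 C spec: Yes

Improvement = 102 - 99 = 3 C
Spec check: 102 C >= 102 C? Yes


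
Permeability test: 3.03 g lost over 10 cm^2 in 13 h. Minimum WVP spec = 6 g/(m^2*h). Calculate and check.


WVP = 233.08 g/(m^2*h)
Meets specification: Yes

WVP = 3.03 / (10 x 13) x 10000 = 233.08 g/(m^2*h)
Minimum: 6 g/(m^2*h)
Meets spec: Yes


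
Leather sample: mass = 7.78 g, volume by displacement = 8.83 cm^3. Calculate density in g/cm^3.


Density = mass / volume
Density = 7.78 / 8.83 = 0.881 g/cm^3


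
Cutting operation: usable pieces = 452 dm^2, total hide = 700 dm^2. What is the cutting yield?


64.6%

Yield = usable / total x 100
Yield = 452 / 700 x 100 = 64.6%


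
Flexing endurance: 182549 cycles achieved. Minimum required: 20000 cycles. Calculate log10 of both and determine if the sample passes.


Achieved: log10 = 5.26
Required: log10 = 4.30
Passes: Yes

log10(182549) = 5.26
log10(20000) = 4.30
Passes: Yes


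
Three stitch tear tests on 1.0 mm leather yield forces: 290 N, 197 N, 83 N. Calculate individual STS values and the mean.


STS1 = 290.0 N/mm
STS2 = 197.0 N/mm
STS3 = 83.0 N/mm
Mean = 190.0 N/mm

STS1 = 290 / 1.0 = 290.0 N/mm
STS2 = 197 / 1.0 = 197.0 N/mm
STS3 = 83 / 1.0 = 83.0 N/mm
Mean = (290.0 + 197.0 + 83.0) / 3 = 190.0 N/mm


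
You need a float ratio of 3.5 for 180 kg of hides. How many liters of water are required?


Water = hide weight x target ratio
Water = 180 x 3.5 = 630.0 L


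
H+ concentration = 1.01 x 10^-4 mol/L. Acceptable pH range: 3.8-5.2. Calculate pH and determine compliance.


pH = -log10(1.01 x 10^-4) = 4.00
Range: 3.8 to 5.2
Compliant: Yes


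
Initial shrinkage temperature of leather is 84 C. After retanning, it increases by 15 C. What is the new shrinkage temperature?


99 C

New Ts = 84 + 15 = 99 C


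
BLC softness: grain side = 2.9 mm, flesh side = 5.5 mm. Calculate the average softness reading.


Average = (2.9 + 5.5) / 2
Average = 4.20 mm


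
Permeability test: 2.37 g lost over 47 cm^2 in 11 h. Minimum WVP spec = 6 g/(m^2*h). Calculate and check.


WVP = 45.84 g/(m^2*h)
Meets specification: Yes


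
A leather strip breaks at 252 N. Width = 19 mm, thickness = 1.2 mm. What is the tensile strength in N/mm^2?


Cross-sectional area = 19 x 1.2 = 22.8 mm^2
Tensile strength = 252 / 22.8 = 11.05 N/mm^2


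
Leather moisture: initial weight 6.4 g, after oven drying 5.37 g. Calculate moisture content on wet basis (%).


Moisture = 6.4 - 5.37 = 1.03 g
MC = 1.03 / 6.4 x 100 = 16.1%


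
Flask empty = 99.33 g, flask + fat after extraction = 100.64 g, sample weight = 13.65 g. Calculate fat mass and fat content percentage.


Fat mass = 1.31 g
Fat content = 9.6%

Fat mass = 100.64 - 99.33 = 1.31 g
Fat% = 1.31 / 13.65 x 100 = 9.6%


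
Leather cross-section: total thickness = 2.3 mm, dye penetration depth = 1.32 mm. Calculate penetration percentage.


Penetration% = 1.32 / 2.3 x 100
Penetration = 57.4%


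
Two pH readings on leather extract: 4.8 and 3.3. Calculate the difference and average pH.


Difference = |4.8 - 3.3| = 1.5
Average = (4.8 + 3.3) / 2 = 4.05


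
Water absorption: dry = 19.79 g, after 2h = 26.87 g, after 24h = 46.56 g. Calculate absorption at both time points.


2h absorption = 35.8%
24h absorption = 135.3%

WA (2h) = (26.87 - 19.79) / 19.79 x 100 = 35.8%
WA (24h) = (46.56 - 19.79) / 19.79 x 100 = 135.3%


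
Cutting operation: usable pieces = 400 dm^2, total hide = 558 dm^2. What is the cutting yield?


Yield = usable / total x 100
Yield = 400 / 558 x 100 = 71.7%


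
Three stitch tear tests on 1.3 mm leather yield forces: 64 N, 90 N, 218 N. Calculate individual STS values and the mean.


STS1 = 64 / 1.3 = 49.2 N/mm
STS2 = 90 / 1.3 = 69.2 N/mm
STS3 = 218 / 1.3 = 167.7 N/mm
Mean = (49.2 + 69.2 + 167.7) / 3 = 95.4 N/mm


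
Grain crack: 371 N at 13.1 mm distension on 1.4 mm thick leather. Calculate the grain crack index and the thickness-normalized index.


Crack index = 28.3 N/mm
Normalized index = 20.2 N/mm per mm

Crack index = 371 / 13.1 = 28.3 N/mm
Normalized = 28.3 / 1.4 = 20.2 N/mm per mm


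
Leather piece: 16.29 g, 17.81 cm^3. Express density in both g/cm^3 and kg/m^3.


0.915 g/cm^3
915 kg/m^3

Density = 16.29 / 17.81 = 0.915 g/cm^3
Convert: 0.915 x 1000 = 915 kg/m^3


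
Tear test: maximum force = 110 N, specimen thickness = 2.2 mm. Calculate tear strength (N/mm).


Tear strength = force / thickness
Tear = 110 / 2.2 = 50.0 N/mm


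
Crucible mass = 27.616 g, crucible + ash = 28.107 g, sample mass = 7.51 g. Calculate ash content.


Ash mass = 28.107 - 27.616 = 0.491 g
Ash% = 0.491 / 7.51 x 100 = 6.54%


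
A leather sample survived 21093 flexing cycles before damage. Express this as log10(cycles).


4.32

log10(21093) = 4.32


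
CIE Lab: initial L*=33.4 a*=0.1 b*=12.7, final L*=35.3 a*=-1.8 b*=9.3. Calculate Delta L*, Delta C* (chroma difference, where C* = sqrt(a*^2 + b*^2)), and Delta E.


Delta L* = 1.9
Delta C* = -3.23
Delta E = 4.33

Delta L* = 35.3 - 33.4 = 1.9
C1* = sqrt((0.1)^2 + (12.7)^2) = 12.700
C2* = sqrt((-1.8)^2 + (9.3)^2) = 9.473
Delta C* = 9.473 - 12.700 = -3.23
Delta E = sqrt((1.9)^2 + (-1.9)^2 + (-3.4)^2) = 4.33


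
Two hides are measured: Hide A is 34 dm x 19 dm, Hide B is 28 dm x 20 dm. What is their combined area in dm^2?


1206 dm^2


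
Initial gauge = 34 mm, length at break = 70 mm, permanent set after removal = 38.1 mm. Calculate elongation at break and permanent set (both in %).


Elongation at break = (70 - 34) / 34 x 100 = 105.9%
Permanent set = (38.1 - 34) / 34 x 100 = 12.1%


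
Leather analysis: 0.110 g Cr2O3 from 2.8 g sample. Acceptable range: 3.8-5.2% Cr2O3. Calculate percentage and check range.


Cr2O3% = 0.110 / 2.8 x 100 = 3.93%
Acceptable range: 3.8 to 5.2%
Within range: Yes


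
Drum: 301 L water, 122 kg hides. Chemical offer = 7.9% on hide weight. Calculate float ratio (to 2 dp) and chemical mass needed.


Float ratio = 2.47
Chemical needed = 9.638 kg


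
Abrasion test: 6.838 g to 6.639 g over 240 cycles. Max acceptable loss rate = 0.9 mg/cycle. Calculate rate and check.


Rate = 0.829 mg/cycle
Passes: Yes

Loss = 6.838 - 6.639 = 0.199 g
Rate = 0.199 g / 240 cycles x 1000 = 0.829 mg/cycle
Max = 0.9 mg/cycle
Passes: Yes


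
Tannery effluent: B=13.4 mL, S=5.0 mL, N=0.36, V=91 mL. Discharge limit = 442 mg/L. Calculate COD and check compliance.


COD = (13.4 - 5.0) x 0.36 x 8000 / 91 = 265.8 mg/L
Limit: 442 mg/L
Compliant: Yes


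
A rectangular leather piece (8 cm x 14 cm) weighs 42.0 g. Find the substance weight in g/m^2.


3750.0 g/m^2


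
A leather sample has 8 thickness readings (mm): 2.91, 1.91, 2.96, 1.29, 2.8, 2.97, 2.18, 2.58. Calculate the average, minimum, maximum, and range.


Average = 2.45 mm
Min = 1.29 mm
Max = 2.97 mm
Range = 1.68 mm

Sum = 19.60
Average = 19.60 / 8 = 2.45 mm
Minimum = 1.29 mm
Maximum = 2.97 mm
Range = 2.97 - 1.29 = 1.68 mm


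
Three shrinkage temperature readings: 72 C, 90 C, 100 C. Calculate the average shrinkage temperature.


87.3 C


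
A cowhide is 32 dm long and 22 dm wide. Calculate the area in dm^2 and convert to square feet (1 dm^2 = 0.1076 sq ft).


Area = 32 x 22 = 704 dm^2
Conversion: 704 x 0.1076 = 75.75 sq ft


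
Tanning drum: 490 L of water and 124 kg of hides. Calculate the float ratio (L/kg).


4.0

Float ratio = water / hide weight
Ratio = 490 / 124 = 4.0


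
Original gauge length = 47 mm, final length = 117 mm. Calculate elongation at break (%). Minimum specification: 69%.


Elongation = 148.9%
Meets spec: Yes


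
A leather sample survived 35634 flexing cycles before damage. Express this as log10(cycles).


4.55


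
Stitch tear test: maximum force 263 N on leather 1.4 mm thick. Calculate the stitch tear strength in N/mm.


Stitch tear strength = force / thickness
STS = 263 / 1.4 = 187.9 N/mm


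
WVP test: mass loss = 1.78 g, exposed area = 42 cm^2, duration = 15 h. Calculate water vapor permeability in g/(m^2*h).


WVP = mass_loss / (area x time) x 10000
WVP = 1.78 / (42 x 15) x 10000
WVP = 1.78 / 630 x 10000 = 28.25 g/(m^2*h)


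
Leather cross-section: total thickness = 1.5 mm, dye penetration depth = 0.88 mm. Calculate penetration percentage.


58.7%

Penetration% = 0.88 / 1.5 x 100
Penetration = 58.7%


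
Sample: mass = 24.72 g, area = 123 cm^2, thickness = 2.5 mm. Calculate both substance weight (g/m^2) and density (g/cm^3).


Substance weight = 2009.8 g/m^2
Density = 0.804 g/cm^3

SW = 24.72 / 123 x 10000 = 2009.8 g/m^2
Volume = 123 x 2.5 / 10 = 30.75 cm^3
Density = 24.72 / 30.75 = 0.804 g/cm^3


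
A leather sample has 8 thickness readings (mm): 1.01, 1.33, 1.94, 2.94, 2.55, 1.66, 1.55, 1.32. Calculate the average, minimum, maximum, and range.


Average = 1.79 mm
Min = 1.01 mm
Max = 2.94 mm
Range = 1.93 mm

Sum = 14.30
Average = 14.30 / 8 = 1.79 mm
Minimum = 1.01 mm
Maximum = 2.94 mm
Range = 2.94 - 1.01 = 1.93 mm


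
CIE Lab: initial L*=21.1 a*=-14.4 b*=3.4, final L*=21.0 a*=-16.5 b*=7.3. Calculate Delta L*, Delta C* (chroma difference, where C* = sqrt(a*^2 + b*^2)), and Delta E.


Delta L* = 21.0 - 21.1 = -0.1
C1* = sqrt((-14.4)^2 + (3.4)^2) = 14.796
C2* = sqrt((-16.5)^2 + (7.3)^2) = 18.043
Delta C* = 18.043 - 14.796 = 3.25
Delta E = sqrt((-0.1)^2 + (-2.1)^2 + (3.9)^2) = 4.43


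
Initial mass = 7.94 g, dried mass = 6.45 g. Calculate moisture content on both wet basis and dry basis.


Wet basis = 18.8%
Dry basis = 23.1%


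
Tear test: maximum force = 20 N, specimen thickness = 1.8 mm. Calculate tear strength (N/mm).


Tear strength = force / thickness
Tear = 20 / 1.8 = 11.1 N/mm


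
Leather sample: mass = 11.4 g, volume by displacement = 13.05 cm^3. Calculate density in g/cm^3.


Density = mass / volume
Density = 11.4 / 13.05 = 0.874 g/cm^3


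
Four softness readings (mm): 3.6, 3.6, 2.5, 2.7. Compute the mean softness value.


Sum = 3.6 + 3.6 + 2.5 + 2.7
Mean = 12.4 / 4 = 3.10 mm


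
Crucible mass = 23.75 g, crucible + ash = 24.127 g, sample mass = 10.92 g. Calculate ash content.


Ash mass = 24.127 - 23.75 = 0.377 g
Ash% = 0.377 / 10.92 x 100 = 3.45%


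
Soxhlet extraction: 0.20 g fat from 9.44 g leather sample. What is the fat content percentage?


2.1%

Fat content = 0.20 / 9.44 x 100
Fat = 2.1%


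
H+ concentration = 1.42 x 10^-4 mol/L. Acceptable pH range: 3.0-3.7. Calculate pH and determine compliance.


pH = 3.85
Compliant: No

pH = -log10(1.42 x 10^-4) = 3.85
Range: 3.0 to 3.7
Compliant: No


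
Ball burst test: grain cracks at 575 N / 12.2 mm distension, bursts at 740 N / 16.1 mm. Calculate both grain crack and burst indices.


Crack index = 575 / 12.2 = 47.1 N/mm
Burst index = 740 / 16.1 = 46.0 N/mm


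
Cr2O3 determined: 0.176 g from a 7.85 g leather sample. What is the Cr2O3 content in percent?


Cr2O3% = 0.176 / 7.85 x 100
Cr2O3% = 2.24%


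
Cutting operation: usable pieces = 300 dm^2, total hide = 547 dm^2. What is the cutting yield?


Yield = usable / total x 100
Yield = 300 / 547 x 100 = 54.8%


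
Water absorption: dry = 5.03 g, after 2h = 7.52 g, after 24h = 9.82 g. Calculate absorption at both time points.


WA (2h) = (7.52 - 5.03) / 5.03 x 100 = 49.5%
WA (24h) = (9.82 - 5.03) / 5.03 x 100 = 95.2%


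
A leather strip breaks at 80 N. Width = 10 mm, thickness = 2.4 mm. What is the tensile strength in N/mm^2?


3.33 N/mm^2


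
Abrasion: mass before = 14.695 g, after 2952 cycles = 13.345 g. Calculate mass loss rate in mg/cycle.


Mass loss = 14.695 - 13.345 = 1.350 g
Rate = 1.350 / 2952 x 1000 = 0.457 mg/cycle


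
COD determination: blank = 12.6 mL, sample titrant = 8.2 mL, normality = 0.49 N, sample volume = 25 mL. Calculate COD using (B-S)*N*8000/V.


COD = (12.6 - 8.2) x 0.49 x 8000 / 25
COD = 4.4 x 0.49 x 8000 / 25
COD = 689.9 mg/L


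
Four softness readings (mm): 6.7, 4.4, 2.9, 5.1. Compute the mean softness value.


Sum = 6.7 + 4.4 + 2.9 + 5.1
Mean = 19.1 / 4 = 4.78 mm


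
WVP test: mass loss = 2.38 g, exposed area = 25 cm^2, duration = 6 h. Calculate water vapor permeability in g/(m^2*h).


158.67 g/(m^2*h)

WVP = mass_loss / (area x time) x 10000
WVP = 2.38 / (25 x 6) x 10000
WVP = 2.38 / 150 x 10000 = 158.67 g/(m^2*h)


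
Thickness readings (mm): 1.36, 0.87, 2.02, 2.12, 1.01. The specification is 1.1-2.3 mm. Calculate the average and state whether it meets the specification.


Sum = 7.38
Average = 7.38 / 5 = 1.48 mm
Specification range: 1.1 to 2.3 mm
Within spec: Yes


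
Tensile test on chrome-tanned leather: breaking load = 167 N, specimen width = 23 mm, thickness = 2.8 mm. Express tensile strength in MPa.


Cross-section = 23 x 2.8 = 64.4 mm^2
TS = 167 / 64.4 = 2.59 MPa
(1 N/mm^2 = 1 MPa)


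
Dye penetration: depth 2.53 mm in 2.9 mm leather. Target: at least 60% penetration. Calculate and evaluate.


Penetration = 87.2%
Meets target: Yes

Penetration = 2.53 / 2.9 x 100 = 87.2%
Target: 60%
Meets target: Yes


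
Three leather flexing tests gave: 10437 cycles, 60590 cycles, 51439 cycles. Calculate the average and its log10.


Average = (10437 + 60590 + 51439) / 3 = 40822 cycles
log10(40822) = 4.61


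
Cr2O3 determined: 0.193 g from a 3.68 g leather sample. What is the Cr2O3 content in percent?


Cr2O3% = 0.193 / 3.68 x 100
Cr2O3% = 5.24%


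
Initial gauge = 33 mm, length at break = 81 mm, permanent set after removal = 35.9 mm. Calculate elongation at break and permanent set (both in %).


Elongation at break = 145.5%
Permanent set = 8.8%


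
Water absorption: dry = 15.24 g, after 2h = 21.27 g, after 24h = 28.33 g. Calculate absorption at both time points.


WA (2h) = (21.27 - 15.24) / 15.24 x 100 = 39.6%
WA (24h) = (28.33 - 15.24) / 15.24 x 100 = 85.9%


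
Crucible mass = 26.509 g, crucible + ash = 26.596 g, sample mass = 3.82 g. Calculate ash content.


Ash mass = 26.596 - 26.509 = 0.087 g
Ash% = 0.087 / 3.82 x 100 = 2.28%


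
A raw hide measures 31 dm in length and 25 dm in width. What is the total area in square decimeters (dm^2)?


775 dm^2


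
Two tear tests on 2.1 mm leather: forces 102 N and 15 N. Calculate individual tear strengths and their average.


Tear 1 = 102 / 2.1 = 48.6 N/mm
Tear 2 = 15 / 2.1 = 7.1 N/mm
Average = (48.6 + 7.1) / 2 = 27.9 N/mm


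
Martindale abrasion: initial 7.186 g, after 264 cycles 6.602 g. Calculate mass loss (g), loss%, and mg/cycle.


Loss = 7.186 - 6.602 = 0.584 g
Loss% = 0.584 / 7.186 x 100 = 8.13%
Rate = 0.584 / 264 x 1000 = 2.212 mg/cycle


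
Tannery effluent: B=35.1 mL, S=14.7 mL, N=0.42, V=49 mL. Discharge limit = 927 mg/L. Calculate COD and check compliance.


COD = (35.1 - 14.7) x 0.42 x 8000 / 49 = 1398.9 mg/L
Limit: 927 mg/L
Compliant: No


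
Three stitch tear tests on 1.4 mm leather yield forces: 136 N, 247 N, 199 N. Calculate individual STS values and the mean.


STS1 = 136 / 1.4 = 97.1 N/mm
STS2 = 247 / 1.4 = 176.4 N/mm
STS3 = 199 / 1.4 = 142.1 N/mm
Mean = (97.1 + 176.4 + 142.1) / 3 = 138.5 N/mm


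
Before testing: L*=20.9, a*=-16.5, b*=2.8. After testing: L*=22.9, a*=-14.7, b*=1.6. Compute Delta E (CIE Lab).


dL = 22.9 - 20.9 = 2.0
da = -14.7 - (-16.5) = 1.8
db = 1.6 - 2.8 = -1.2
dE = sqrt((2.0)^2 + (1.8)^2 + (-1.2)^2) = 2.95


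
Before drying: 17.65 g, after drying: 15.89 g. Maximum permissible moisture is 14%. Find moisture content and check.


MC = (17.65 - 15.89) / 17.65 x 100 = 10.0%
Maximum: 14%
Acceptable: Yes


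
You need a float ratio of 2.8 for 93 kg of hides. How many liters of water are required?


Water = hide weight x target ratio
Water = 93 x 2.8 = 260.4 L


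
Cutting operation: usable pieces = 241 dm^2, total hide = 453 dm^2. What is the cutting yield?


Yield = usable / total x 100
Yield = 241 / 453 x 100 = 53.2%


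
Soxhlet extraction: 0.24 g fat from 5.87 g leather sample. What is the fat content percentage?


4.1%


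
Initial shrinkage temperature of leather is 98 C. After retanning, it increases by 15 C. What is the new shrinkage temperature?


113 C

New Ts = 98 + 15 = 113 C


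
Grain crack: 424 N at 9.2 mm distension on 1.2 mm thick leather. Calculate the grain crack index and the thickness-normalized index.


Crack index = 424 / 9.2 = 46.1 N/mm
Normalized = 46.1 / 1.2 = 38.4 N/mm per mm


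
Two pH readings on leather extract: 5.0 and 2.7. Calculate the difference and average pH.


Difference = |5.0 - 2.7| = 2.3
Average = (5.0 + 2.7) / 2 = 3.85


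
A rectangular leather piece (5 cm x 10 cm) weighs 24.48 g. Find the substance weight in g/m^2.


4896.0 g/m^2


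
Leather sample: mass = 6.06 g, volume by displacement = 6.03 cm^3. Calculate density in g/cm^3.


1.005 g/cm^3


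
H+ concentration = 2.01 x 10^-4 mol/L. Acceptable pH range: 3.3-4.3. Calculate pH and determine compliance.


pH = 3.70
Compliant: Yes


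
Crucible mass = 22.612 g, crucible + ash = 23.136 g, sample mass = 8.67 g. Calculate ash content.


Ash mass = 0.524 g
Ash content = 6.04%


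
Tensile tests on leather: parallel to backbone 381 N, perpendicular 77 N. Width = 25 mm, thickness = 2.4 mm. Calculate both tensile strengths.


Parallel = 6.35 N/mm^2
Perpendicular = 1.28 N/mm^2

Area = 25 x 2.4 = 60.0 mm^2
TS (parallel) = 381 / 60.0 = 6.35 N/mm^2
TS (perpendicular) = 77 / 60.0 = 1.28 N/mm^2


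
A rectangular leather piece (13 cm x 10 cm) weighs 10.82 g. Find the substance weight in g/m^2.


832.3 g/m^2

Area = 13 x 10 = 130 cm^2
SW = 10.82 / 130 x 10000 = 832.3 g/m^2


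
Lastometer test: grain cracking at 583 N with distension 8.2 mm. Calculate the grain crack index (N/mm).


71.1 N/mm

Grain crack index = force / distension
Index = 583 / 8.2 = 71.1 N/mm


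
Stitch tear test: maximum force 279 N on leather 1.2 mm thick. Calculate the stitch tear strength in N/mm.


Stitch tear strength = force / thickness
STS = 279 / 1.2 = 232.5 N/mm


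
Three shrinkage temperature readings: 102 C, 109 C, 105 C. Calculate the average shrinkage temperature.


Average = (102 + 109 + 105) / 3
Average = 316 / 3 = 105.3 C


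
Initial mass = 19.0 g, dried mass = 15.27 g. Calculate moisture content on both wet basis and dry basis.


Moisture lost = 19.0 - 15.27 = 3.73 g
Wet basis MC = 3.73 / 19.0 x 100 = 19.6%
Dry basis MC = 3.73 / 15.27 x 100 = 24.4%


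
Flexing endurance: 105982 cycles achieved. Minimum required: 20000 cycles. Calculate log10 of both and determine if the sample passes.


Achieved: log10 = 5.03
Required: log10 = 4.30
Passes: Yes


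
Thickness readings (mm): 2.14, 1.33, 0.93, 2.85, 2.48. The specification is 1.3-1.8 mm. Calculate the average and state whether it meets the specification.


Average = 1.95 mm
Within specification: No

Sum = 9.73
Average = 9.73 / 5 = 1.95 mm
Specification range: 1.3 to 1.8 mm
Within spec: No


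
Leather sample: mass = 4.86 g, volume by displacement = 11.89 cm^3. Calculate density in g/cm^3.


0.409 g/cm^3

Density = mass / volume
Density = 4.86 / 11.89 = 0.409 g/cm^3


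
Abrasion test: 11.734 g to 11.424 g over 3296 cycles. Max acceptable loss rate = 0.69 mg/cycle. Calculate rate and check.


Loss = 11.734 - 11.424 = 0.310 g
Rate = 0.310 g / 3296 cycles x 1000 = 0.094 mg/cycle
Max = 0.69 mg/cycle
Passes: Yes


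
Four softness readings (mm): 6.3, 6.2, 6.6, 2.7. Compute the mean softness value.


5.45 mm


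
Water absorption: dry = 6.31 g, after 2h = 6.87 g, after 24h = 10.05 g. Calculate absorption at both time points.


WA (2h) = (6.87 - 6.31) / 6.31 x 100 = 8.9%
WA (24h) = (10.05 - 6.31) / 6.31 x 100 = 59.3%


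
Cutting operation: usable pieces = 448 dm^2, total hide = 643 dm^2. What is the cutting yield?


Yield = usable / total x 100
Yield = 448 / 643 x 100 = 69.7%


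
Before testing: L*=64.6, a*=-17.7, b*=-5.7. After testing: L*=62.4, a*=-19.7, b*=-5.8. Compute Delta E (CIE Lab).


dL = 62.4 - 64.6 = -2.2
da = -19.7 - (-17.7) = -2.0
db = -5.8 - (-5.7) = -0.1
dE = sqrt((-2.2)^2 + (-2.0)^2 + (-0.1)^2) = 2.97


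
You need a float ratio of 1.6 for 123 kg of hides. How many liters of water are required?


196.8 L

Water = hide weight x target ratio
Water = 123 x 1.6 = 196.8 L


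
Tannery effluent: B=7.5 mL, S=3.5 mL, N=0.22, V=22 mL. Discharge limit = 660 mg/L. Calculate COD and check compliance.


COD = 320.0 mg/L
Compliant: Yes


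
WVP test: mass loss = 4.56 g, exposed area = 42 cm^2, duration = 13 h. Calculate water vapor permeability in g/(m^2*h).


83.52 g/(m^2*h)


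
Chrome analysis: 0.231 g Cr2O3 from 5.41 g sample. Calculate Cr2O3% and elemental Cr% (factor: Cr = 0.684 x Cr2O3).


Cr2O3% = 0.231 / 5.41 x 100 = 4.27%
Cr% = 4.27 x 0.684 = 2.92%


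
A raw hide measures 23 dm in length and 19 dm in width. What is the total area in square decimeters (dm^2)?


Area = length x width
Area = 23 x 19 = 437 dm^2


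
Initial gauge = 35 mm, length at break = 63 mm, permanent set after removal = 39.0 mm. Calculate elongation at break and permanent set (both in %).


Elongation at break = 80.0%
Permanent set = 11.4%

Elongation at break = (63 - 35) / 35 x 100 = 80.0%
Permanent set = (39.0 - 35) / 35 x 100 = 11.4%


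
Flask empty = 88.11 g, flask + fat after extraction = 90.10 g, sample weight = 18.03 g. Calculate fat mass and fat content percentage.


Fat mass = 90.10 - 88.11 = 1.99 g
Fat% = 1.99 / 18.03 x 100 = 11.0%


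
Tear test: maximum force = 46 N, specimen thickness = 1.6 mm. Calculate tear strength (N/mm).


Tear strength = force / thickness
Tear = 46 / 1.6 = 28.8 N/mm


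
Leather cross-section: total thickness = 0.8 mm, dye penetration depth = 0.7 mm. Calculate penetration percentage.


87.5%

Penetration% = 0.7 / 0.8 x 100
Penetration = 87.5%


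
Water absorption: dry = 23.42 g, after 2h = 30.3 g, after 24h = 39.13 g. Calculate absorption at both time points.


WA (2h) = (30.3 - 23.42) / 23.42 x 100 = 29.4%
WA (24h) = (39.13 - 23.42) / 23.42 x 100 = 67.1%


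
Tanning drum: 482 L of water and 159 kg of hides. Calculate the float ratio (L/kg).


Float ratio = water / hide weight
Ratio = 482 / 159 = 3.0


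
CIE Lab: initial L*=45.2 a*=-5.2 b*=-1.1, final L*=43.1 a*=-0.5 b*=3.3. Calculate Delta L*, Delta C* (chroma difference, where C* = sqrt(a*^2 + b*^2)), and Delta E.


Delta L* = 43.1 - 45.2 = -2.1
C1* = sqrt((-5.2)^2 + (-1.1)^2) = 5.315
C2* = sqrt((-0.5)^2 + (3.3)^2) = 3.338
Delta C* = 3.338 - 5.315 = -1.98
Delta E = sqrt((-2.1)^2 + (4.7)^2 + (4.4)^2) = 6.77


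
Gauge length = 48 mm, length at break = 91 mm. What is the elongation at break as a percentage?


Extension = 91 - 48 = 43 mm
Elongation = 43 / 48 x 100 = 89.6%


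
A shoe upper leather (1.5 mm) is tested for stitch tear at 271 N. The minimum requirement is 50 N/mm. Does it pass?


STS = 180.7 N/mm
Passes: Yes

STS = 271 / 1.5 = 180.7 N/mm
Minimum required: 50 N/mm
Passes: Yes


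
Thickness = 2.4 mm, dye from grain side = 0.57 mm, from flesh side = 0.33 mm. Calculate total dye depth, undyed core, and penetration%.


Total dyed = 0.90 mm
Undyed core = 1.50 mm
Penetration = 37.5%

Total dyed = 0.57 + 0.33 = 0.90 mm
Undyed core = 2.4 - 0.90 = 1.50 mm
Penetration = 0.90 / 2.4 x 100 = 37.5%


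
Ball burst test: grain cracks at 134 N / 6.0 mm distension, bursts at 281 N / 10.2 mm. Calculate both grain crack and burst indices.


Crack index = 22.3 N/mm
Burst index = 27.5 N/mm


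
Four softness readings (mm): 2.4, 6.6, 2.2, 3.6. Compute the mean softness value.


Sum = 2.4 + 6.6 + 2.2 + 3.6
Mean = 14.8 / 4 = 3.70 mm


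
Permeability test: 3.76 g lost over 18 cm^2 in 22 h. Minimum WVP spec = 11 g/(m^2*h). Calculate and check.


WVP = 3.76 / (18 x 22) x 10000 = 94.95 g/(m^2*h)
Minimum: 11 g/(m^2*h)
Meets spec: Yes


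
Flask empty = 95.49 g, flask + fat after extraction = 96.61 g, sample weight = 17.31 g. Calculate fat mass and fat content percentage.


Fat mass = 96.61 - 95.49 = 1.12 g
Fat% = 1.12 / 17.31 x 100 = 6.5%


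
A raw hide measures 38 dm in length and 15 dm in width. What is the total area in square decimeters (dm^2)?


570 dm^2

Area = length x width
Area = 38 x 15 = 570 dm^2


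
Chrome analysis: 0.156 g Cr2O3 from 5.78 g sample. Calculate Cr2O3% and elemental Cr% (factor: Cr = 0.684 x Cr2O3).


Cr2O3 = 2.70%
Cr = 1.85%

Cr2O3% = 0.156 / 5.78 x 100 = 2.70%
Cr% = 2.70 x 0.684 = 1.85%


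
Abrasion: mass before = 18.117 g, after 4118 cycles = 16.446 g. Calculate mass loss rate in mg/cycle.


Mass loss = 18.117 - 16.446 = 1.671 g
Rate = 1.671 / 4118 x 1000 = 0.406 mg/cycle


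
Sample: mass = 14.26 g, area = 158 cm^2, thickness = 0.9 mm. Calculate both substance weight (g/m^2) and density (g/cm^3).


Substance weight = 902.5 g/m^2
Density = 1.003 g/cm^3


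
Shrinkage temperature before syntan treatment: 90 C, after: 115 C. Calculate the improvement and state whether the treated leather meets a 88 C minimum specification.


Improvement = 115 - 90 = 25 C
Spec check: 115 C >= 88 C? Yes


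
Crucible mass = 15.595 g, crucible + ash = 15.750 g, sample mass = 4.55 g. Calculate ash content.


Ash mass = 15.750 - 15.595 = 0.155 g
Ash% = 0.155 / 4.55 x 100 = 3.41%


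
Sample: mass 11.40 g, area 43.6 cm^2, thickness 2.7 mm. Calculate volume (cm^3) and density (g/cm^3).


Volume = 11.772 cm^3
Density = 0.968 g/cm^3

Thickness in cm = 2.7 / 10 = 0.27 cm
Volume = 43.6 x 0.27 = 11.772 cm^3
Density = 11.40 / 11.772 = 0.968 g/cm^3


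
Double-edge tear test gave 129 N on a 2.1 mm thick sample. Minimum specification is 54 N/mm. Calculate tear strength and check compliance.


Tear strength = 129 / 2.1 = 61.4 N/mm
Required minimum = 54 N/mm
Compliant: Yes


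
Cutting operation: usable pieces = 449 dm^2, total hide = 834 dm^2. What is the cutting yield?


53.8%

Yield = usable / total x 100
Yield = 449 / 834 x 100 = 53.8%


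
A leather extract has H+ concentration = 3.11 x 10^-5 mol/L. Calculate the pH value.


pH = -log10[H+]
pH = -log10(3.11 x 10^-5) = 4.51


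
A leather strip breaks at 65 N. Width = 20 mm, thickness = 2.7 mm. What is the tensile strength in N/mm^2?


Cross-sectional area = 20 x 2.7 = 54.0 mm^2
Tensile strength = 65 / 54.0 = 1.20 N/mm^2


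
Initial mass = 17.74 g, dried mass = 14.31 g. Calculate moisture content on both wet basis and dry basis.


Moisture lost = 17.74 - 14.31 = 3.43 g
Wet basis MC = 3.43 / 17.74 x 100 = 19.3%
Dry basis MC = 3.43 / 14.31 x 100 = 24.0%


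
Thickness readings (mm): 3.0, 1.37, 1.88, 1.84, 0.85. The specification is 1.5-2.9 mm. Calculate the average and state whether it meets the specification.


Sum = 8.94
Average = 8.94 / 5 = 1.79 mm
Specification range: 1.5 to 2.9 mm
Within spec: Yes


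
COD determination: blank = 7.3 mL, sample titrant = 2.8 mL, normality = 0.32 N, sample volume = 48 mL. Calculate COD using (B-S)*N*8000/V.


240.0 mg/L


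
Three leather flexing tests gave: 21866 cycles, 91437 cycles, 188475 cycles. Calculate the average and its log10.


Average = (21866 + 91437 + 188475) / 3 = 100593 cycles
log10(100593) = 5.00


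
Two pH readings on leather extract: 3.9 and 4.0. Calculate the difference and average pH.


Difference = |3.9 - 4.0| = 0.1
Average = (3.9 + 4.0) / 2 = 3.95


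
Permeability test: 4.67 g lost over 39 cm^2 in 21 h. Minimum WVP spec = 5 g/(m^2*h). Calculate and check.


WVP = 4.67 / (39 x 21) x 10000 = 57.02 g/(m^2*h)
Minimum: 5 g/(m^2*h)
Meets spec: Yes
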